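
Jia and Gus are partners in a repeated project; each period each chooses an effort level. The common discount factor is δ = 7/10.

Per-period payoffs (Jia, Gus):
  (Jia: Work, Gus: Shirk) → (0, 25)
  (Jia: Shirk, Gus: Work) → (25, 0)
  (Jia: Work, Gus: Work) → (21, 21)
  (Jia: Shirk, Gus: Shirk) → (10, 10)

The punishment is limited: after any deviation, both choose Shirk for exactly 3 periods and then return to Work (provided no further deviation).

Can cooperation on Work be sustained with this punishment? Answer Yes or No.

Comparing payoff streams over the 4 periods until play realigns: cooperate → 21(1+δ+…+δ^3); deviate → 25 + 10(δ+…+δ^3).
Cooperation is sustained iff (21−10)(δ+…+δ^3) ≥ 25−21.
δ+…+δ^3 = 7/10·(1−(7/10)^3)/(1−7/10) = 1.5330, and (25−21)/(21−10) = 0.3636.
1.5330 ≥ 0.3636, so cooperation is sustainable.

Yes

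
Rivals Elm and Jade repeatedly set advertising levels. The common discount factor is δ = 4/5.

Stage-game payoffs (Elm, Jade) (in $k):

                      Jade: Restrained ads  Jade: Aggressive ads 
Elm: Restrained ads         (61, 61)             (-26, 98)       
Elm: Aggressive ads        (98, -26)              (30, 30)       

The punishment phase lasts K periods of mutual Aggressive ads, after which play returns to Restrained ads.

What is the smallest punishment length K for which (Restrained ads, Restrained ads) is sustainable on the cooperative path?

No profitable deviation requires (61−30)(δ+…+δ^K) ≥ 98−61, i.e. δ+…+δ^K ≥ 37/31 ≈ 1.1935.
With δ = 4/5, the partial sums are K=1: 0.8000, K=2: 1.4400.
K = 2 is the first length at which the sum reaches 1.1935.

2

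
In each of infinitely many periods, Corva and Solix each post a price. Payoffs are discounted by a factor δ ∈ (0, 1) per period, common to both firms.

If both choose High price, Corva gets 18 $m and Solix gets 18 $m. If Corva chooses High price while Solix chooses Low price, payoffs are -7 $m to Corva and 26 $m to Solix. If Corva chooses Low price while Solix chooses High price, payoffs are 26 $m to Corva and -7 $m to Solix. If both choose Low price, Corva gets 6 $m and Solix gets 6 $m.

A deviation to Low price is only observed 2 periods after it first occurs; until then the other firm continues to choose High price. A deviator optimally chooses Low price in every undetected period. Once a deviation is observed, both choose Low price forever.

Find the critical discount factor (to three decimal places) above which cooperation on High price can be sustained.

A deviator earns 26 for 2 periods, then 6 forever; cooperating earns 18 forever. Multiplying the IC by (1−δ):
18 ≥ 26(1−δ^2) + 6δ^2, so 20·δ^2 ≥ 8 and δ^2 ≥ 2/5.
δ ≥ (2/5)^(1/2) ≈ 0.632.

0.632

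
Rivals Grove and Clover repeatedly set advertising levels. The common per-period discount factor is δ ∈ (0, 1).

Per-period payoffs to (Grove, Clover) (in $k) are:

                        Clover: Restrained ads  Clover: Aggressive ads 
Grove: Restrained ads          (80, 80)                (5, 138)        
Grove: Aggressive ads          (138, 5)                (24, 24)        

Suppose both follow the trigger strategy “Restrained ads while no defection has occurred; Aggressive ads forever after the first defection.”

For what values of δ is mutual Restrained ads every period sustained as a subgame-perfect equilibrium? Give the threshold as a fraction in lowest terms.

Cooperation forever yields 80 each period: 80/(1−δ).
Deviating yields 138 once, then 24 forever: 138 + 24δ/(1−δ).
No profitable deviation requires 80/(1−δ) ≥ 138 + 24δ/(1−δ).
Multiplying by (1−δ): 80 ≥ 138(1−δ) + 24δ = 138 − 114δ.
So 114δ ≥ 58, i.e. δ ≥ 58/114 = 29/57.

29/57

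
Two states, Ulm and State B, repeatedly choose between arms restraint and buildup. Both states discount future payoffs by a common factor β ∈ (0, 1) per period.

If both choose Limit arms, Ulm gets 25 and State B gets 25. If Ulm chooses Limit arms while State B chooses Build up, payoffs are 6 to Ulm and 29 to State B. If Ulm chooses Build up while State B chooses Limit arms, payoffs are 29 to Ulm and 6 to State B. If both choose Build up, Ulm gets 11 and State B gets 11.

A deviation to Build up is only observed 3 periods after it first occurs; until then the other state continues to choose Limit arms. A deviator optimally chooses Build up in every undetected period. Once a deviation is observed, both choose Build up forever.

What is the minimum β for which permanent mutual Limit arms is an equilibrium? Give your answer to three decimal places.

A deviator earns 29 for 3 periods, then 11 forever; cooperating earns 25 forever. Multiplying the IC by (1−β):
25 ≥ 29(1−β^3) + 11β^3, so 18·β^3 ≥ 4 and β^3 ≥ 2/9.
β ≥ (2/9)^(1/3) ≈ 0.606.

0.606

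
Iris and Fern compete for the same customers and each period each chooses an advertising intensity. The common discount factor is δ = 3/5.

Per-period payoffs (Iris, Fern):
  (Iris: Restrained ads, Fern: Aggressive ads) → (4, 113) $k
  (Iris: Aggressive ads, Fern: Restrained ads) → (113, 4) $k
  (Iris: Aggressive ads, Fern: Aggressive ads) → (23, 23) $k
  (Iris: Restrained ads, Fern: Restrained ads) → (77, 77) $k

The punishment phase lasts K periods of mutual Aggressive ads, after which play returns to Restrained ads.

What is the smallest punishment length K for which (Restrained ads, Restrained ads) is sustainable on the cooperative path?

2

Need Σ_{k=1}^{K} δ^k ≥ (113−77)/(77−23) = 0.6667 at δ = 3/5.
At K = 1 the sum is 0.6000 < 0.6667; at K = 2 it is 0.9600 ≥ 0.6667.
So the minimum punishment length is K = 2.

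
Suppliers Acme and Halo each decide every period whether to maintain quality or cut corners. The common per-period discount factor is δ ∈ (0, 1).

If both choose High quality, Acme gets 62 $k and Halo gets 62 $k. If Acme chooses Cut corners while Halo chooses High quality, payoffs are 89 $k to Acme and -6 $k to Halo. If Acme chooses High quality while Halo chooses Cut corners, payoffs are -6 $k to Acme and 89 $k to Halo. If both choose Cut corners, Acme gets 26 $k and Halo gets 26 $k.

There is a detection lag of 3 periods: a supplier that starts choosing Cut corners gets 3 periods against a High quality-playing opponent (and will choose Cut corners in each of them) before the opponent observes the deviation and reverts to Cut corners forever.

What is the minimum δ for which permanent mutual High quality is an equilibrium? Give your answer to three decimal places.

0.754

Deviating for the 3 undetected periods gains 89−62 = 27 per period over cooperation, then loses 62−26 = 36 per period forever once punishment starts.
Gain: 27(1 + δ + … + δ^2); loss: 36·δ^3/(1−δ).
No profitable deviation ⇔ 27(1−δ^3) ≤ 36·δ^3, i.e. δ^3 ≥ 27/(27+36) = 3/7.
Hence δ ≥ (3/7)^(1/3) ≈ 0.754.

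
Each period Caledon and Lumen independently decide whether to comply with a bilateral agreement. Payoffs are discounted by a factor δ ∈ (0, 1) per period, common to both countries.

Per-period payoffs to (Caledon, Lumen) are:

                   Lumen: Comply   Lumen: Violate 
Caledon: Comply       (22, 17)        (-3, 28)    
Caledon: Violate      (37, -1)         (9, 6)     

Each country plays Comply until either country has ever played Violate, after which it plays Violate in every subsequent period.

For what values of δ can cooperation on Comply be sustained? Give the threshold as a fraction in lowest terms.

15/28

Caledon: cooperation gives 22 each period; deviation gives 37 once then 9 forever.
  22/(1−δ) ≥ 37 + 9δ/(1−δ) ⇒ δ ≥ 15/28.
Lumen: cooperation gives 17 each period; deviation gives 28 once then 6 forever.
  δ ≥ 11/22 = 1/2.
Both must hold, so the binding constraint is Caledon's: δ ≥ 15/28.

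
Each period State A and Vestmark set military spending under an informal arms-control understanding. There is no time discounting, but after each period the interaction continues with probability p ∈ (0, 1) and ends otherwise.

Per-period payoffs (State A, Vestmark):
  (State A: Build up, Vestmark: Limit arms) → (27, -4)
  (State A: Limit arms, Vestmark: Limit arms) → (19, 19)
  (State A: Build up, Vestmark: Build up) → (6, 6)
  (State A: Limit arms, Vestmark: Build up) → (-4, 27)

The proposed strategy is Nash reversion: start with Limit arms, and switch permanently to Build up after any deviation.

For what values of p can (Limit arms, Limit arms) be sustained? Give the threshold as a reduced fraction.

Expected cooperation value is 19 + p·19 + p²·19 + … = 19/(1−p); deviation gives 27 + p·6/(1−p).
19 ≥ 27(1−p) + 6p ⇒ 21p ≥ 8 ⇒ p ≥ 8/21.

8/21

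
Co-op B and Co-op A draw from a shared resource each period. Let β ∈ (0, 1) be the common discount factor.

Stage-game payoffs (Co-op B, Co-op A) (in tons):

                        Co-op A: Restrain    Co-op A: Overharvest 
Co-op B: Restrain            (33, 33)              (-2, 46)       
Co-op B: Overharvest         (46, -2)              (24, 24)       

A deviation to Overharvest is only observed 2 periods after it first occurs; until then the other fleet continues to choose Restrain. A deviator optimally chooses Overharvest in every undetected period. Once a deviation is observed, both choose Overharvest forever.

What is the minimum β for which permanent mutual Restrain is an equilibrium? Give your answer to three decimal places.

0.769

The best deviation is to choose Overharvest for all 2 undetected periods, earning 46 each, then 24 forever once detected.
Deviation value: 46(1−β^2)/(1−β) + 24β^2/(1−β); cooperation value: 33/(1−β).
IC: 33 ≥ 46(1−β^2) + 24β^2 = 46 − 22β^2.
So β^2 ≥ 13/22, giving β ≥ (13/22)^(1/2) ≈ 0.769.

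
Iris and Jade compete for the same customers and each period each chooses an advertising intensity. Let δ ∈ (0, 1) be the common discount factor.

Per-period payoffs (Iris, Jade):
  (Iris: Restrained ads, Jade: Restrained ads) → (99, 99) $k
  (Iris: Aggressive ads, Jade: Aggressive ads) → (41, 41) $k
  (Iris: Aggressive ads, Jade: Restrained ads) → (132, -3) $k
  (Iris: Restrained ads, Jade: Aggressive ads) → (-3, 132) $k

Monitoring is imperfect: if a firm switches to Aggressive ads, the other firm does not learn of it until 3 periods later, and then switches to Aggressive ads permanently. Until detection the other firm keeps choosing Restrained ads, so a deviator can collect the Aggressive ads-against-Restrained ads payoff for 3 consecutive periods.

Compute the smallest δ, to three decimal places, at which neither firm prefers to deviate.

The best deviation is to choose Aggressive ads for all 3 undetected periods, earning 132 each, then 41 forever once detected.
Deviation value: 132(1−δ^3)/(1−δ) + 41δ^3/(1−δ); cooperation value: 99/(1−δ).
IC: 99 ≥ 132(1−δ^3) + 41δ^3 = 132 − 91δ^3.
So δ^3 ≥ 33/91, giving δ ≥ (33/91)^(1/3) ≈ 0.713.

0.713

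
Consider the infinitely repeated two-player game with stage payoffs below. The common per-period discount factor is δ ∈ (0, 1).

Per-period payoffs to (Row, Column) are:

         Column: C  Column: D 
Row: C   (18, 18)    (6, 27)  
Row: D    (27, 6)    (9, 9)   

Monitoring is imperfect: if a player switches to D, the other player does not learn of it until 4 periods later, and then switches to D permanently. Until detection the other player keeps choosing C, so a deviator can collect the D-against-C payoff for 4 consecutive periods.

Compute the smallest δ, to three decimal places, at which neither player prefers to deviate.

Deviating for the 4 undetected periods gains 27−18 = 9 per period over cooperation, then loses 18−9 = 9 per period forever once punishment starts.
Gain: 9(1 + δ + … + δ^3); loss: 9·δ^4/(1−δ).
No profitable deviation ⇔ 9(1−δ^4) ≤ 9·δ^4, i.e. δ^4 ≥ 9/(9+9) = 1/2.
Hence δ ≥ (1/2)^(1/4) ≈ 0.841.

0.841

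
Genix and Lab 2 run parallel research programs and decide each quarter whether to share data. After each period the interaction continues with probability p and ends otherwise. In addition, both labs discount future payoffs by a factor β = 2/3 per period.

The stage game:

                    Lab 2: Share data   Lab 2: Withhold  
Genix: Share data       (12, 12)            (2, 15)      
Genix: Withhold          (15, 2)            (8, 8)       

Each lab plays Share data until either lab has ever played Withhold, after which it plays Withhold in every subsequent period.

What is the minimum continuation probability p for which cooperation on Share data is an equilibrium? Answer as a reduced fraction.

With continuation probability p and discount β, the effective per-period discount factor is βp.
Grim-trigger IC: βp ≥ (15−12)/(15−8) = 3/7.
So p ≥ (3/7)/(2/3) = 9/14.

9/14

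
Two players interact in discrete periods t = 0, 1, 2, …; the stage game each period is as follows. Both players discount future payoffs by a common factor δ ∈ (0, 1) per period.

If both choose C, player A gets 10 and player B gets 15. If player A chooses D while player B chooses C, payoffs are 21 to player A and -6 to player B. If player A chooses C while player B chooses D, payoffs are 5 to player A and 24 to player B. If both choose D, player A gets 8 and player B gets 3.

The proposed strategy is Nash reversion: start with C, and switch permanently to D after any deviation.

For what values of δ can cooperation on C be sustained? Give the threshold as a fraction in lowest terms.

player A: cooperation gives 10 each period; deviation gives 21 once then 8 forever.
  10/(1−δ) ≥ 21 + 8δ/(1−δ) ⇒ δ ≥ 11/13.
player B: cooperation gives 15 each period; deviation gives 24 once then 3 forever.
  δ ≥ 9/21 = 3/7.
Both must hold, so the binding constraint is player A's: δ ≥ 11/13.

11/13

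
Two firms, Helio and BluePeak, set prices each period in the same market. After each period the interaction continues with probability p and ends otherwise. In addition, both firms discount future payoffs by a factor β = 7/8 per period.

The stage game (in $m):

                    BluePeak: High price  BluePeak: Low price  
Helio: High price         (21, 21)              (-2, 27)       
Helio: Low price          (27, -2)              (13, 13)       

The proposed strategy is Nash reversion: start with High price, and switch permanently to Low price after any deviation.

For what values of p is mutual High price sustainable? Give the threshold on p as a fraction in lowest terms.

24/49

Expected continuation weight on next period's payoff is β·p = 7/8·p, which plays the role of the discount factor.
Cooperation requires 7/8·p ≥ (27−21)/(27−13) = 3/7, hence p ≥ 24/49.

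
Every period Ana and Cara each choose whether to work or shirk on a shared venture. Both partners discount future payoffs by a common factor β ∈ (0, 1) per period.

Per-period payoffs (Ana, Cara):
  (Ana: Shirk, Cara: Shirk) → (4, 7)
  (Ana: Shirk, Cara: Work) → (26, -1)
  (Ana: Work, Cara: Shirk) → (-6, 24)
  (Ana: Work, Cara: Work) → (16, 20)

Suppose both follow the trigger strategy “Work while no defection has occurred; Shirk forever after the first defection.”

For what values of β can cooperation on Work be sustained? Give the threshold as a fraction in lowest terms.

Ana's threshold: (26−16)/(26−4) = 5/11.
Cara's threshold: (24−20)/(24−7) = 4/17.
5/11 > 4/17, so Ana binds and β* = 5/11.

5/11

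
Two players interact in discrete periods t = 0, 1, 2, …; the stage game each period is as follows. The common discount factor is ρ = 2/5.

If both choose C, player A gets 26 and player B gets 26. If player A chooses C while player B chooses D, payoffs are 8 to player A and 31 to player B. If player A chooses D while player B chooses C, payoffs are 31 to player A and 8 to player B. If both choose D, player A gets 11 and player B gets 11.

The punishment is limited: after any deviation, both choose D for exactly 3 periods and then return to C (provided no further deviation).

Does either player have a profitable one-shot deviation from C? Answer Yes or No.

A one-shot deviation gives 31 now, then 11 for 3 periods, then back to 26.
Gain from deviating: (31−26) today; loss: (26−11) in each of the next 3 periods.
No-deviation condition: (26−11)(ρ+…+ρ^3) ≥ 31−26, i.e. ρ+…+ρ^3 ≥ 1/3.
At ρ = 2/5: ρ+…+ρ^3 = 0.6240 ≥ 0.3333.
So cooperation is sustainable.

No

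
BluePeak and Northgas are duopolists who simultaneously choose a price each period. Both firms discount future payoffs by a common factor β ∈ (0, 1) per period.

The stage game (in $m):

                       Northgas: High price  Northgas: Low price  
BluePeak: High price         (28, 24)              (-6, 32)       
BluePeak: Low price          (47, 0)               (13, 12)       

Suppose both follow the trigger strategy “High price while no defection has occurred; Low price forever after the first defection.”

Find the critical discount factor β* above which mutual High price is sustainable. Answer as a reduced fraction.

19/34

BluePeak: cooperation gives 28 each period; deviation gives 47 once then 13 forever.
  28/(1−β) ≥ 47 + 13β/(1−β) ⇒ β ≥ 19/34.
Northgas: cooperation gives 24 each period; deviation gives 32 once then 12 forever.
  β ≥ 8/20 = 2/5.
Both must hold, so the binding constraint is BluePeak's: β ≥ 19/34.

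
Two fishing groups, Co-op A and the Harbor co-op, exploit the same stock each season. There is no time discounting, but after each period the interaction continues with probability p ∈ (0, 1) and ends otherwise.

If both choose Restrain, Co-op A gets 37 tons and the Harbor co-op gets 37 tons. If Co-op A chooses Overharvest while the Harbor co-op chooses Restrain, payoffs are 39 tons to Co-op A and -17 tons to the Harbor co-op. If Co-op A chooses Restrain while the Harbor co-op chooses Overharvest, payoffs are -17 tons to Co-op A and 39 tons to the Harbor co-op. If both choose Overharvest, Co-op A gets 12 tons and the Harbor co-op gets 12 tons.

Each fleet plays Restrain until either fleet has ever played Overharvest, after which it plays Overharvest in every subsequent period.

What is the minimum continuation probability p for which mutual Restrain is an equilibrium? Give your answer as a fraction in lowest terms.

With no time discounting, the continuation probability p plays the role of the discount factor.
Grim-trigger IC: 37/(1−p) ≥ 39 + 12p/(1−p) ⇒ p ≥ (39−37)/(39−12) = 2/27.

2/27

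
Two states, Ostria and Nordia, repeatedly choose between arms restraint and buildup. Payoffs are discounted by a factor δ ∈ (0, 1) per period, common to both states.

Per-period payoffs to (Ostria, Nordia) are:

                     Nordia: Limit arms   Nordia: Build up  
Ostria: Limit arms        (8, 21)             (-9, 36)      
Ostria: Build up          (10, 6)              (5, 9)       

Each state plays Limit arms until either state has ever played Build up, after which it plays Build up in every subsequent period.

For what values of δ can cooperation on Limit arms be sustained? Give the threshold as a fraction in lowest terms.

5/9

Ostria's threshold: (10−8)/(10−5) = 2/5.
Nordia's threshold: (36−21)/(36−9) = 5/9.
2/5 < 5/9, so Nordia binds and δ* = 5/9.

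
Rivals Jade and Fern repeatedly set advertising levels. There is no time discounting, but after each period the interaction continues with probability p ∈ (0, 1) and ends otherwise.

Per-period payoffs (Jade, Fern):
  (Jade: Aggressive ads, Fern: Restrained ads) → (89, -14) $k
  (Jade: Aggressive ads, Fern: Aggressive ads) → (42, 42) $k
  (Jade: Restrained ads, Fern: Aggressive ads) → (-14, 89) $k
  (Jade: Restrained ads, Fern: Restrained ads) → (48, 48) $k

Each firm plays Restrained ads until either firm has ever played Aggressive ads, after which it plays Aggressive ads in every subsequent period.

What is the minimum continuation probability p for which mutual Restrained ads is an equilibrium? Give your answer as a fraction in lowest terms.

Expected cooperation value is 48 + p·48 + p²·48 + … = 48/(1−p); deviation gives 89 + p·42/(1−p).
48 ≥ 89(1−p) + 42p ⇒ 47p ≥ 41 ⇒ p ≥ 41/47.

41/47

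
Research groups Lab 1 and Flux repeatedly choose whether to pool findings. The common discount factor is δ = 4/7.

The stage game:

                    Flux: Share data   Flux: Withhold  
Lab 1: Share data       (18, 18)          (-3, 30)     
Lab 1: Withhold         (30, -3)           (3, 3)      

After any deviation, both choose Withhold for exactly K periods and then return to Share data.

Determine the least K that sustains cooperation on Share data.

2

IC: δ(1−δ^K)/(1−δ) ≥ (30−18)/(18−3) = 4/5.
With δ = 4/7: need 1 − δ^K ≥ 4/5·(1−4/7)/(4/7), i.e. δ^K ≤ 0.4000.
Since (4/7)^1 = 0.5714 and (4/7)^2 = 0.3265, the smallest such K is 2.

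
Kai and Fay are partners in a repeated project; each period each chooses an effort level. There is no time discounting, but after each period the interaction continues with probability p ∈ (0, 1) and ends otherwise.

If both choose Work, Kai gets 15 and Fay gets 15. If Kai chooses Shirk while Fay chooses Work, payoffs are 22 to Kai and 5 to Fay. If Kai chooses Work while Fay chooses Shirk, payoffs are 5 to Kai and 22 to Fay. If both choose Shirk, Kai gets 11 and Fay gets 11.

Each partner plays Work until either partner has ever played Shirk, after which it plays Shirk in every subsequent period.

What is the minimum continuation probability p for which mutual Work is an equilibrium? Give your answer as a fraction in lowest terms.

7/11

With no time discounting, the continuation probability p plays the role of the discount factor.
Grim-trigger IC: 15/(1−p) ≥ 22 + 11p/(1−p) ⇒ p ≥ (22−15)/(22−11) = 7/11.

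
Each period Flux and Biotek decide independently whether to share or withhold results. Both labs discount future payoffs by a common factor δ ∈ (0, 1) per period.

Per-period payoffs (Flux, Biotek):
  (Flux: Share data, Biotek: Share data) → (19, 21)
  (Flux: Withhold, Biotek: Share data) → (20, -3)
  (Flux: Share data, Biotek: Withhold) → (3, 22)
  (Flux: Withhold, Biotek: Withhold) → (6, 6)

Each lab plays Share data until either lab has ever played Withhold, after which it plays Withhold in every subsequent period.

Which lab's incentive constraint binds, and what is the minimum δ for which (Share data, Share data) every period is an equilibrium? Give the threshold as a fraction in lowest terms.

Flux; δ ≥ 1/14

Flux: cooperation gives 19 each period; deviation gives 20 once then 6 forever.
  19/(1−δ) ≥ 20 + 6δ/(1−δ) ⇒ δ ≥ 1/14.
Biotek: cooperation gives 21 each period; deviation gives 22 once then 6 forever.
  δ ≥ 1/16.
Both must hold, so the binding constraint is Flux's: δ ≥ 1/14.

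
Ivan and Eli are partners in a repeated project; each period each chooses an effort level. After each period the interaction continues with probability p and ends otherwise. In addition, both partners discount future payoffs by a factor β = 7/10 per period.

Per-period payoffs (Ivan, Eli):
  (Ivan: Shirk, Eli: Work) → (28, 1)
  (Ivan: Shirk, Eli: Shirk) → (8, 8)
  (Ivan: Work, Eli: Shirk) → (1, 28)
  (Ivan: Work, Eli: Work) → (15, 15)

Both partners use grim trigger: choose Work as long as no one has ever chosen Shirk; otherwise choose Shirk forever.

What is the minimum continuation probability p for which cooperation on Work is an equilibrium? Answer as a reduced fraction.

13/14

Expected continuation weight on next period's payoff is β·p = 7/10·p, which plays the role of the discount factor.
Cooperation requires 7/10·p ≥ (28−15)/(28−8) = 13/20, hence p ≥ 13/14.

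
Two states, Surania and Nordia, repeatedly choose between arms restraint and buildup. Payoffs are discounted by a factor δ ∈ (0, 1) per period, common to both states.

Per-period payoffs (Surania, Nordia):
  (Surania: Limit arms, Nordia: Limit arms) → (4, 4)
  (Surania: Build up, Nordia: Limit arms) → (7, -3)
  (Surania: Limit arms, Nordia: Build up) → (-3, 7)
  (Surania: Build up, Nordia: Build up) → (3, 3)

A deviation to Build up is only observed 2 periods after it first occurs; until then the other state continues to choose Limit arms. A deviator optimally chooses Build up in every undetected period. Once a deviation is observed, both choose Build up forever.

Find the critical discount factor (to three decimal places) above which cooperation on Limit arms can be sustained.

0.866

Deviating for the 2 undetected periods gains 7−4 = 3 per period over cooperation, then loses 4−3 = 1 per period forever once punishment starts.
Gain: 3(1 + δ + … + δ^1); loss: 1·δ^2/(1−δ).
No profitable deviation ⇔ 3(1−δ^2) ≤ 1·δ^2, i.e. δ^2 ≥ 3/(3+1) = 3/4.
Hence δ ≥ (3/4)^(1/2) ≈ 0.866.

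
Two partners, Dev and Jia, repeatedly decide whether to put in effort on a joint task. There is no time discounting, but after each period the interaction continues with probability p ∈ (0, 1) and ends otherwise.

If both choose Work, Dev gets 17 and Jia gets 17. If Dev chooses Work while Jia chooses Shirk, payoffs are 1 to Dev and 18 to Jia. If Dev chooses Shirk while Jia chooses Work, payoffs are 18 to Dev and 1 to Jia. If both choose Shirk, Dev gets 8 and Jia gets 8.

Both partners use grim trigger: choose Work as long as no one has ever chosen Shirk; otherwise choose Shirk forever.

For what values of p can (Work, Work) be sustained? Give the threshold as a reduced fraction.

1/10

With no time discounting, the continuation probability p plays the role of the discount factor.
Grim-trigger IC: 17/(1−p) ≥ 18 + 8p/(1−p) ⇒ p ≥ (18−17)/(18−8) = 1/10.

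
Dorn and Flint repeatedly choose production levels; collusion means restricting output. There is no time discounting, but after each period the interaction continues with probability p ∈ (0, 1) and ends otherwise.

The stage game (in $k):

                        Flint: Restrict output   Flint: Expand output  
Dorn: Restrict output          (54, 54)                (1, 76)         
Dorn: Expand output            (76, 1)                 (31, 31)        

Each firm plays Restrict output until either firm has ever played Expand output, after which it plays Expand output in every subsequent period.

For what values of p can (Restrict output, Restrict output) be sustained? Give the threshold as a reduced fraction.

22/45

With no time discounting, the continuation probability p plays the role of the discount factor.
Grim-trigger IC: 54/(1−p) ≥ 76 + 31p/(1−p) ⇒ p ≥ (76−54)/(76−31) = 22/45.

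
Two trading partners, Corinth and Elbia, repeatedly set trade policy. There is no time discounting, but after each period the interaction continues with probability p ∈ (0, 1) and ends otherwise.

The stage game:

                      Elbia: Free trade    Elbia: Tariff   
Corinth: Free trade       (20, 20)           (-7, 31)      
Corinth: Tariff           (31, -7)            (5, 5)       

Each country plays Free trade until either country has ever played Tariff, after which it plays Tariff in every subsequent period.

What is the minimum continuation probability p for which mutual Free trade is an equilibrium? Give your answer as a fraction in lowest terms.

11/26

Expected cooperation value is 20 + p·20 + p²·20 + … = 20/(1−p); deviation gives 31 + p·5/(1−p).
20 ≥ 31(1−p) + 5p ⇒ 26p ≥ 11 ⇒ p ≥ 11/26.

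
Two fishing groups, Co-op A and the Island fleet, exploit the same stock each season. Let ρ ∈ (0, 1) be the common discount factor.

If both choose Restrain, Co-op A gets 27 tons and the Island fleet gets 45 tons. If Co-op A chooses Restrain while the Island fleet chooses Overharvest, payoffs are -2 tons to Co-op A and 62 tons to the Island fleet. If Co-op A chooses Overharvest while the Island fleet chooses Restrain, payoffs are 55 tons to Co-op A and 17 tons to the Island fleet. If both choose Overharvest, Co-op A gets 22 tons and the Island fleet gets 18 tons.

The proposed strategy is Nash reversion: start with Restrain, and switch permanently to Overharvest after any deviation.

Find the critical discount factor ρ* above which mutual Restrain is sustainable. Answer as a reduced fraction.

28/33

Co-op A's threshold: (55−27)/(55−22) = 28/33.
the Island fleet's threshold: (62−45)/(62−18) = 17/44.
28/33 > 17/44, so Co-op A binds and ρ* = 28/33.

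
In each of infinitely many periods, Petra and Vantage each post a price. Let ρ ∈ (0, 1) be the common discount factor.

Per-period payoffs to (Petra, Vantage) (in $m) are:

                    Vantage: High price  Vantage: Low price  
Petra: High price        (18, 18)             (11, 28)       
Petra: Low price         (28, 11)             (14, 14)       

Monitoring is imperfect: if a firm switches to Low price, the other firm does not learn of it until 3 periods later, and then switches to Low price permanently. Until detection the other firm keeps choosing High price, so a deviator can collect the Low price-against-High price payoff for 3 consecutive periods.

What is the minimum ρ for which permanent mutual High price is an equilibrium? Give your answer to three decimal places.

Deviating for the 3 undetected periods gains 28−18 = 10 per period over cooperation, then loses 18−14 = 4 per period forever once punishment starts.
Gain: 10(1 + ρ + … + ρ^2); loss: 4·ρ^3/(1−ρ).
No profitable deviation ⇔ 10(1−ρ^3) ≤ 4·ρ^3, i.e. ρ^3 ≥ 10/(10+4) = 5/7.
Hence ρ ≥ (5/7)^(1/3) ≈ 0.894.

0.894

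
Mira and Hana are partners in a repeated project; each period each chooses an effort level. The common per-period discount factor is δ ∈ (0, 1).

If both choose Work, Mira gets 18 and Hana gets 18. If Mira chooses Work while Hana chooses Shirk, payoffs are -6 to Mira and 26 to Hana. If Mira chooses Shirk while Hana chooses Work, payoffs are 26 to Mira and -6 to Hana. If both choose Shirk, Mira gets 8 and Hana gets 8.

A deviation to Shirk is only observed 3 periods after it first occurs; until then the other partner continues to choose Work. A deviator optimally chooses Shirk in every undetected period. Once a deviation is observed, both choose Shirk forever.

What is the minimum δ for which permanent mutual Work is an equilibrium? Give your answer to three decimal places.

The best deviation is to choose Shirk for all 3 undetected periods, earning 26 each, then 8 forever once detected.
Deviation value: 26(1−δ^3)/(1−δ) + 8δ^3/(1−δ); cooperation value: 18/(1−δ).
IC: 18 ≥ 26(1−δ^3) + 8δ^3 = 26 − 18δ^3.
So δ^3 ≥ 8/18 = 4/9, giving δ ≥ (4/9)^(1/3) ≈ 0.763.

0.763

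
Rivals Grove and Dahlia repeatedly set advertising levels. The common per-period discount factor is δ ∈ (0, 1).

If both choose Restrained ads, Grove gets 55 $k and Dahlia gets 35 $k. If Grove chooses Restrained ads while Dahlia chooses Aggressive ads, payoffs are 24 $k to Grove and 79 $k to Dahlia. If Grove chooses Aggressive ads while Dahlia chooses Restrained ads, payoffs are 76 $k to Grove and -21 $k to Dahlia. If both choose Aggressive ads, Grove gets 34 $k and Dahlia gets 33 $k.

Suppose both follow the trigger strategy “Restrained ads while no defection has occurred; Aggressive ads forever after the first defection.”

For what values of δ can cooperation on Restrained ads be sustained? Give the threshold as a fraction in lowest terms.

Grove: cooperation gives 55 each period; deviation gives 76 once then 34 forever.
  55/(1−δ) ≥ 76 + 34δ/(1−δ) ⇒ δ ≥ 21/42 = 1/2.
Dahlia: cooperation gives 35 each period; deviation gives 79 once then 33 forever.
  δ ≥ 44/46 = 22/23.
Both must hold, so the binding constraint is Dahlia's: δ ≥ 22/23.

22/23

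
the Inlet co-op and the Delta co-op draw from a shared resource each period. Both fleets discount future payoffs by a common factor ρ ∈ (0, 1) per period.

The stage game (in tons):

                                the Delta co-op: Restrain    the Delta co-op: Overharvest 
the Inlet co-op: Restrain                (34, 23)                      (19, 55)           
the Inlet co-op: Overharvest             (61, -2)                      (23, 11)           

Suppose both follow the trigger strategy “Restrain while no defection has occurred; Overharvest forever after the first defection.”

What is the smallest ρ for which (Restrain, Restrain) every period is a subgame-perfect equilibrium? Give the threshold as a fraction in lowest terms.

the Inlet co-op: cooperation gives 34 each period; deviation gives 61 once then 23 forever.
  34/(1−ρ) ≥ 61 + 23ρ/(1−ρ) ⇒ ρ ≥ 27/38.
the Delta co-op: cooperation gives 23 each period; deviation gives 55 once then 11 forever.
  ρ ≥ 32/44 = 8/11.
Both must hold, so the binding constraint is the Delta co-op's: ρ ≥ 8/11.

8/11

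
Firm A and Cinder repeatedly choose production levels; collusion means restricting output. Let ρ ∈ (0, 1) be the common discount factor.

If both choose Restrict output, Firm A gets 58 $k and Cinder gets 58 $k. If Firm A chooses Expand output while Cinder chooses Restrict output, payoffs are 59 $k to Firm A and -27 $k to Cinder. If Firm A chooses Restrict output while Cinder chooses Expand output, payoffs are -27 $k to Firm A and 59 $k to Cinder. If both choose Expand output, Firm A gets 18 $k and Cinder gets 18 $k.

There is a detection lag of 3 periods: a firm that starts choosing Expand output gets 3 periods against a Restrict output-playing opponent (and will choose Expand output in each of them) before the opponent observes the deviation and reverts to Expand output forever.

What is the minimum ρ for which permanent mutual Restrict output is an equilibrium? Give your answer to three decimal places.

0.290

A deviator earns 59 for 3 periods, then 18 forever; cooperating earns 58 forever. Multiplying the IC by (1−ρ):
58 ≥ 59(1−ρ^3) + 18ρ^3, so 41·ρ^3 ≥ 1 and ρ^3 ≥ 1/41.
ρ ≥ (1/41)^(1/3) ≈ 0.290.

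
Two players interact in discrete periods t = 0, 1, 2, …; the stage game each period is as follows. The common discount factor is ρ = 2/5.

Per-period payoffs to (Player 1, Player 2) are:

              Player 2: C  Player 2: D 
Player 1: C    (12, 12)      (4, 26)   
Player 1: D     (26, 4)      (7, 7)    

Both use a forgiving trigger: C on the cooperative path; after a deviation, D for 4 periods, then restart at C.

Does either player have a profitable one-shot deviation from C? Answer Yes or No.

Yes

A one-shot deviation gives 26 now, then 7 for 4 periods, then back to 12.
Gain from deviating: (26−12) today; loss: (12−7) in each of the next 4 periods.
No-deviation condition: (12−7)(ρ+…+ρ^4) ≥ 26−12, i.e. ρ+…+ρ^4 ≥ 14/5.
At ρ = 2/5: ρ+…+ρ^4 = 0.6496 < 2.8000.
So cooperation is not sustainable.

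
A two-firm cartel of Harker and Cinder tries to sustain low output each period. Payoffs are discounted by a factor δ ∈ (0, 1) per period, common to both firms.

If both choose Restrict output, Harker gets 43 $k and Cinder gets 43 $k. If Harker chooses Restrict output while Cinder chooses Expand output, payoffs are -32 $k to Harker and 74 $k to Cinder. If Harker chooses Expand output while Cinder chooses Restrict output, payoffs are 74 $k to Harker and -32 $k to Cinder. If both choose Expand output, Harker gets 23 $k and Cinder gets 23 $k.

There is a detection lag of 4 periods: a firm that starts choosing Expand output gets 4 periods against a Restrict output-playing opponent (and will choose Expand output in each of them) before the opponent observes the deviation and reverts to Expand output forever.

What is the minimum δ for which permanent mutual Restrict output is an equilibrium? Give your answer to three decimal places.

0.883

The best deviation is to choose Expand output for all 4 undetected periods, earning 74 each, then 23 forever once detected.
Deviation value: 74(1−δ^4)/(1−δ) + 23δ^4/(1−δ); cooperation value: 43/(1−δ).
IC: 43 ≥ 74(1−δ^4) + 23δ^4 = 74 − 51δ^4.
So δ^4 ≥ 31/51, giving δ ≥ (31/51)^(1/4) ≈ 0.883.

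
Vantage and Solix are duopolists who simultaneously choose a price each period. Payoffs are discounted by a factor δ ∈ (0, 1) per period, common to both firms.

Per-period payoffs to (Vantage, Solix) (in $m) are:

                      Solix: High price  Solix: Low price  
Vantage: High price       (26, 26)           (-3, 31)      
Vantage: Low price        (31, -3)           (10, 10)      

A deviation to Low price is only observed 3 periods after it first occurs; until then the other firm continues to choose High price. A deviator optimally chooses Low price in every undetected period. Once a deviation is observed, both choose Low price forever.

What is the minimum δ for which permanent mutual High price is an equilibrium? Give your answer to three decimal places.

0.620

A deviator earns 31 for 3 periods, then 10 forever; cooperating earns 26 forever. Multiplying the IC by (1−δ):
26 ≥ 31(1−δ^3) + 10δ^3, so 21·δ^3 ≥ 5 and δ^3 ≥ 5/21.
δ ≥ (5/21)^(1/3) ≈ 0.620.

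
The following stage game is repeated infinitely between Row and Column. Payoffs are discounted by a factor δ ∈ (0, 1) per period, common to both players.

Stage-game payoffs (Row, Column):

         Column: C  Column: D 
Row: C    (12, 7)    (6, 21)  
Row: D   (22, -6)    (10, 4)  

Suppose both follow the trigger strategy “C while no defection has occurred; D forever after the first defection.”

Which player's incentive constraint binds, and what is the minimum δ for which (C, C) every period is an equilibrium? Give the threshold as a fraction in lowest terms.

Row: cooperation gives 12 each period; deviation gives 22 once then 10 forever.
  12/(1−δ) ≥ 22 + 10δ/(1−δ) ⇒ δ ≥ 10/12 = 5/6.
Column: cooperation gives 7 each period; deviation gives 21 once then 4 forever.
  δ ≥ 14/17.
Both must hold, so the binding constraint is Row's: δ ≥ 5/6.

Row; δ ≥ 5/6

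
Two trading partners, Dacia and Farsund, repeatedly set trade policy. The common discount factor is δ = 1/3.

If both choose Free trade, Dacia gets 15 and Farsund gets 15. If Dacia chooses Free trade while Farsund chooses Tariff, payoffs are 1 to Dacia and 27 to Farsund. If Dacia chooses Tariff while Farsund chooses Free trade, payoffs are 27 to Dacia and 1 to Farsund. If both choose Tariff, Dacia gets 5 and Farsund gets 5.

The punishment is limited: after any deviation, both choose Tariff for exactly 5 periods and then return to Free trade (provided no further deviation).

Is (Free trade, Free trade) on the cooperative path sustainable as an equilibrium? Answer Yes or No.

No

Comparing payoff streams over the 6 periods until play realigns: cooperate → 15(1+δ+…+δ^5); deviate → 27 + 5(δ+…+δ^5).
Cooperation is sustained iff (15−5)(δ+…+δ^5) ≥ 27−15.
δ+…+δ^5 = 1/3·(1−(1/3)^5)/(1−1/3) = 0.4979, and (27−15)/(15−5) = 1.2000.
0.4979 < 1.2000, so cooperation is not sustainable.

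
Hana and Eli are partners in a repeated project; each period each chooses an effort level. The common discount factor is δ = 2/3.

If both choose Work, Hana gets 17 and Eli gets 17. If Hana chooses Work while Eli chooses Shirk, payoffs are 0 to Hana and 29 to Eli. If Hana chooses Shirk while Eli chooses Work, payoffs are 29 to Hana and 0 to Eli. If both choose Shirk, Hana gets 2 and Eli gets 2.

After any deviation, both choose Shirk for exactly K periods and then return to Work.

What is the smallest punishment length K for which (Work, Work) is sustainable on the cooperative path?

2

Need Σ_{k=1}^{K} δ^k ≥ (29−17)/(17−2) = 0.8000 at δ = 2/3.
At K = 1 the sum is 0.6667 < 0.8000; at K = 2 it is 1.1111 ≥ 0.8000.
So the minimum punishment length is K = 2.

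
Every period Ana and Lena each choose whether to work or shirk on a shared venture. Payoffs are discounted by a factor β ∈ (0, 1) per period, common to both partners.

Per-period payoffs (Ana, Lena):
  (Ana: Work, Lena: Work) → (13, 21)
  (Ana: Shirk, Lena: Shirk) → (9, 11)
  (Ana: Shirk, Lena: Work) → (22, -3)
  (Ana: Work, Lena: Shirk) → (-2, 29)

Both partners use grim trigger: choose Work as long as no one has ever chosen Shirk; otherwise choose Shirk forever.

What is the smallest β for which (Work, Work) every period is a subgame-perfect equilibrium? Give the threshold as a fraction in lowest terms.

9/13

Ana: cooperation gives 13 each period; deviation gives 22 once then 9 forever.
  13/(1−β) ≥ 22 + 9β/(1−β) ⇒ β ≥ 9/13.
Lena: cooperation gives 21 each period; deviation gives 29 once then 11 forever.
  β ≥ 8/18 = 4/9.
Both must hold, so the binding constraint is Ana's: β ≥ 9/13.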